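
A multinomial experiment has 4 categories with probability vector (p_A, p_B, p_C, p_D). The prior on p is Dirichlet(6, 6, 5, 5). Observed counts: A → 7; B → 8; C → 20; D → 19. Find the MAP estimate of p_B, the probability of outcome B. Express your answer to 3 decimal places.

The posterior is Dirichlet(αᵢ + nᵢ) = Dirichlet(13, 14, 25, 24).
For a Dirichlet(a₁,…,a_K) with all aᵢ > 1, the mode has j-th component (aⱼ − 1)/(Σaᵢ − K).
Here Σaᵢ = 76 and K = 4, so p_B = (14 − 1)/(76 − 4) = 13/72 ≈ 0.181.

MAP estimate of p_B = 0.181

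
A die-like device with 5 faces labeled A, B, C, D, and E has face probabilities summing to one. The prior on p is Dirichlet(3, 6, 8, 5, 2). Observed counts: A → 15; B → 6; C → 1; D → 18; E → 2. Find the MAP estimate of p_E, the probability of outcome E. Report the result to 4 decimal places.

The posterior is Dirichlet(αᵢ + nᵢ) = Dirichlet(18, 12, 9, 23, 4).
For a Dirichlet(a₁,…,a_K) with all aᵢ > 1, the mode has j-th component (aⱼ − 1)/(Σaᵢ − K).
Here Σaᵢ = 66 and K = 5, so p_E = (4 − 1)/(66 − 5) = 3/61 ≈ 0.0492.

MAP estimate of p_E = 0.0492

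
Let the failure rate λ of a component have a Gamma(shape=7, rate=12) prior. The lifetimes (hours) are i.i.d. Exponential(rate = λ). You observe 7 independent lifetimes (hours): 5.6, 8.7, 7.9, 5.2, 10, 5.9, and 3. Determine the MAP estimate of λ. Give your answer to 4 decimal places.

λ̂_MAP = 0.2230

The Exponential(rate=λ) likelihood is ∝ λ^n e^(−λΣtᵢ). Here n = 7 and Σtᵢ = 5.6 + 8.7 + 7.9 + 5.2 + 10 + 5.9 + 3 = 46.3.
Posterior ∝ λ^6e^(−12λ) · λ^7e^(−46.3λ) = λ^13e^(−58.3λ), i.e. Gamma(14, 58.3).
Mode = (a−1)/b = 13/58.3 ≈ 0.2230.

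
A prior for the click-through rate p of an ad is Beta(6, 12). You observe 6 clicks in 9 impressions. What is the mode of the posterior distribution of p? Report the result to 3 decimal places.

Prior: Beta(6, 12).
Data: 6 successes in 9 trials. The binomial likelihood contributes p^6(1−p)^3, so the posterior is Beta(6+6, 12+3) = Beta(12, 15).
For Beta(a, b) with a, b > 1 the mode is (a−1)/(a+b−2) = 11/25 ≈ 0.440.

p̂_MAP = 0.440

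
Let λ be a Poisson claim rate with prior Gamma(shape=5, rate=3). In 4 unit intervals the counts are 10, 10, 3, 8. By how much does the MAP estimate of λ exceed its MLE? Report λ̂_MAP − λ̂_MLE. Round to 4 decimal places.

Σxᵢ = 31. Posterior is Gamma(36, 7); MAP = (36−1)/7 = 35/7 ≈ 5.00000.
MLE = x̄ = 31/4 ≈ 7.75000.
Difference = 35/7 − 31/4 = -11/4 ≈ -2.7500.

MAP − MLE = -2.7500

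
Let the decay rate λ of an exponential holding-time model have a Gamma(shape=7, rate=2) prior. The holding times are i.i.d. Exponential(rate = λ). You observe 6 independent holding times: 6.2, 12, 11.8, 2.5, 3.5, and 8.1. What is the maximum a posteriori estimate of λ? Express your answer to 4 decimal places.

λ̂_MAP = 0.2603

The Exponential(rate=λ) likelihood is ∝ λ^n e^(−λΣtᵢ). Here n = 6 and Σtᵢ = 6.2 + 12 + 11.8 + 2.5 + 3.5 + 8.1 = 44.1.
Posterior ∝ λ^6e^(−2λ) · λ^6e^(−44.1λ) = λ^12e^(−46.1λ), i.e. Gamma(13, 46.1).
Mode = (a−1)/b = 12/46.1 ≈ 0.2603.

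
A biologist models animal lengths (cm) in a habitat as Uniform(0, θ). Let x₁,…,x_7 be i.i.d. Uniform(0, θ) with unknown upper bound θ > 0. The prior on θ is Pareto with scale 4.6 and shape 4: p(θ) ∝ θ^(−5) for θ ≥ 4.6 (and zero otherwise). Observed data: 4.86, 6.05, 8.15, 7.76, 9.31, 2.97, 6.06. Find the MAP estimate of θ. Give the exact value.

θ̂_MAP = 9.31

The Uniform(0, θ) likelihood is θ^(−n) for θ ≥ max(xᵢ), zero otherwise. Here max(xᵢ) = 9.31.
Posterior ∝ θ^(−5) · θ^(−7) = θ^(−12) on θ ≥ max(4.6, 9.31) = 9.31.
This density is strictly decreasing in θ, so the posterior mode lies at the lower boundary of the support.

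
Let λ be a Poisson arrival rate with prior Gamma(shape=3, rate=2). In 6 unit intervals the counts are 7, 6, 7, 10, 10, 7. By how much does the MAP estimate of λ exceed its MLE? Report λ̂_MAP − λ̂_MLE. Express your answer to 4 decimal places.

Σxᵢ = 47. Posterior is Gamma(50, 8); MAP = (50−1)/8 = 49/8 ≈ 6.12500.
MLE = x̄ = 47/6 ≈ 7.83333.
Difference = 49/8 − 47/6 = -41/24 ≈ -1.7083.

MAP − MLE = -1.7083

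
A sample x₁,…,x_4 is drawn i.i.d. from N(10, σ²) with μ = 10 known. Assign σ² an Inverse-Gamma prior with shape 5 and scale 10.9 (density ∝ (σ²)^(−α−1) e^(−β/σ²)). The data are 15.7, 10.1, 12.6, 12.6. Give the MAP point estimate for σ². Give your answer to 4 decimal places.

σ̂²_MAP = 4.2388

Sum of squared deviations about the known mean: SS = (15.7−10)² + (10.1−10)² + (12.6−10)² + (12.6−10)² = 46.02.
The Normal likelihood contributes (σ²)^(−n/2) exp(−SS/(2σ²)), so the posterior is Inverse-Gamma(α + n/2, β + SS/2) = Inverse-Gamma(7, 33.91).
The mode of Inverse-Gamma(a, b) is b/(a+1) = 33.91/8 ≈ 4.2388.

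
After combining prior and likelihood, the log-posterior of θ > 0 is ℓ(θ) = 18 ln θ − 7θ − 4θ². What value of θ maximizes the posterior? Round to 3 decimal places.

ℓ'(θ) = 18/θ − 7 − 8θ. Setting this to zero and multiplying by θ: 8θ² + 7θ − 18 = 0.
θ = (−7 + √(7² + 4·8·18)) / (2·8) = (−7 + √625) / 16 = (−7 + 25)/16 = 9/8.
ℓ''(θ) = −18/θ² − 8 < 0, confirming a maximum.

θ̂_MAP = 1.125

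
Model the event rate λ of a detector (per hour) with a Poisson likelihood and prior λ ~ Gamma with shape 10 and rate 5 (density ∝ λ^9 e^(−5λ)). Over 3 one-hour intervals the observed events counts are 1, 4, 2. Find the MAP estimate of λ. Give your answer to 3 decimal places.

λ̂_MAP = 2.000

Σxᵢ = 1+4+2 = 7, with n = 3.
Posterior ∝ λ^9e^(−5λ) · λ^7e^(−3λ) = λ^16e^(−8λ), i.e. Gamma(shape=17, rate=8).
The mode of a Gamma(a, b) with a ≥ 1 (shape–rate) is (a−1)/b = 16/8 ≈ 2.000.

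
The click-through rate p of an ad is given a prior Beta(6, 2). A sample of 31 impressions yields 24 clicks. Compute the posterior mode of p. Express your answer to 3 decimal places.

p̂_MAP = 0.784

Prior: Beta(6, 2).
Data: 24 successes in 31 trials. The binomial likelihood contributes p^24(1−p)^7, so the posterior is Beta(6+24, 2+7) = Beta(30, 9).
For Beta(a, b) with a, b > 1 the mode is (a−1)/(a+b−2) = 29/37 ≈ 0.784.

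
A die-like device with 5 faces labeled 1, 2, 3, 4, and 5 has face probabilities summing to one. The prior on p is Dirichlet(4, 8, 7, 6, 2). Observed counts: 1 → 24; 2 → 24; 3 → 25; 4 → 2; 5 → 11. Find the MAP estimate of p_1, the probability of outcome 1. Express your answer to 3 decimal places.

MAP estimate: 0.250

The posterior is Dirichlet(αᵢ + nᵢ) = Dirichlet(28, 32, 32, 8, 13).
For a Dirichlet(a₁,…,a_K) with all aᵢ > 1, the mode has j-th component (aⱼ − 1)/(Σaᵢ − K).
Here Σaᵢ = 113 and K = 5, so p_1 = (28 − 1)/(113 − 5) = 27/108 ≈ 0.250.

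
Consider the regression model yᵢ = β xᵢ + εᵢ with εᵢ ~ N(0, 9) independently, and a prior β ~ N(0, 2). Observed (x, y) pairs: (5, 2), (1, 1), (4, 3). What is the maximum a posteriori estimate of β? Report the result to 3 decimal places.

log p(β | y) = −Σ(yᵢ − βxᵢ)²/(2·9) − β²/(2·2) + const.
Setting the derivative to zero: Σxᵢ(yᵢ − βxᵢ)/9 − β/2 = 0, so β = Σxᵢyᵢ / (Σxᵢ² + σ²/τ²).
Σxᵢyᵢ = 5·2 + 1·1 + 4·3 = 23; Σxᵢ² = 42; σ²/τ² = 4.5.
β̂_MAP = 23 / (42 + 4.5) = 23/46.5 ≈ 0.495.

β̂_MAP = 0.495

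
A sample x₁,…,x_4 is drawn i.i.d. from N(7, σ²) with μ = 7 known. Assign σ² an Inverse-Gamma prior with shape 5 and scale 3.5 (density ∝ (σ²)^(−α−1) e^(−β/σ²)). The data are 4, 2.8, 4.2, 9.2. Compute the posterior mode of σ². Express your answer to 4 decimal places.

Sum of squared deviations about the known mean: SS = (4−7)² + (2.8−7)² + (4.2−7)² + (9.2−7)² = 39.32.
The Normal likelihood contributes (σ²)^(−n/2) exp(−SS/(2σ²)), so the posterior is Inverse-Gamma(α + n/2, β + SS/2) = Inverse-Gamma(7, 23.16).
The mode of Inverse-Gamma(a, b) is b/(a+1) = 23.16/8 ≈ 2.8950.

σ̂²_MAP = 2.8950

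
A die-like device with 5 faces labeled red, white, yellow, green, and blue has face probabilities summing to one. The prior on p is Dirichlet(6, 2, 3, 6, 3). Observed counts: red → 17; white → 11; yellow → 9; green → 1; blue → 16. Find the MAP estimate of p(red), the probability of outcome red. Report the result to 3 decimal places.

MAP estimate of p(red) = 0.319

The posterior is Dirichlet(αᵢ + nᵢ) = Dirichlet(23, 13, 12, 7, 19).
For a Dirichlet(a₁,…,a_K) with all aᵢ > 1, the mode has j-th component (aⱼ − 1)/(Σaᵢ − K).
Here Σaᵢ = 74 and K = 5, so p(red) = (23 − 1)/(74 − 5) = 22/69 ≈ 0.319.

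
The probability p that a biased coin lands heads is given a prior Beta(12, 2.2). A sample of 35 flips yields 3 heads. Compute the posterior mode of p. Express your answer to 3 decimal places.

p̂_MAP = 0.297

Prior: Beta(12, 2.2).
Data: 3 successes in 35 trials. The binomial likelihood contributes p^3(1−p)^32, so the posterior is Beta(12+3, 2.2+32) = Beta(15, 34.2).
For Beta(a, b) with a, b > 1 the mode is (a−1)/(a+b−2) = 14/47.2 ≈ 0.297.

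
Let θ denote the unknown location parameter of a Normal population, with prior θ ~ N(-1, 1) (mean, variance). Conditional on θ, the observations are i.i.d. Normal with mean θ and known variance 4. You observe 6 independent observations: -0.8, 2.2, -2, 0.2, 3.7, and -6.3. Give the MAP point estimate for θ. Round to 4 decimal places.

n = 6; x̄ = ((-0.8) + 2.2 + (-2) + 0.2 + 3.7 + (-6.3))/6 = -3/6 = -0.5.
For a Normal prior and Normal likelihood with known variance, the posterior is Normal; its mode equals its mean, the precision-weighted average.
Prior precision 1/σ₀² = 1/1 = 1; data precision n/σ² = 6/4 = 1.5.
θ̂ = (1·(-1) + 1.5·(-0.5)) / (1 + 1.5) = (-1.75)/2.5 = -0.7000.

θ̂_MAP = -0.7000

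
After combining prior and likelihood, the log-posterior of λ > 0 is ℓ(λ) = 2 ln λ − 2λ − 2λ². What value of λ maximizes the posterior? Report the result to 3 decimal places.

λ̂_MAP = 0.500

ℓ'(λ) = 2/λ − 2 − 4λ. Setting this to zero and multiplying by λ: 4λ² + 2λ − 2 = 0.
λ = (−2 + √(2² + 4·4·2)) / (2·4) = (−2 + √36) / 8 = (−2 + 6)/8 = 1/2.
ℓ''(λ) = −2/λ² − 4 < 0, confirming a maximum.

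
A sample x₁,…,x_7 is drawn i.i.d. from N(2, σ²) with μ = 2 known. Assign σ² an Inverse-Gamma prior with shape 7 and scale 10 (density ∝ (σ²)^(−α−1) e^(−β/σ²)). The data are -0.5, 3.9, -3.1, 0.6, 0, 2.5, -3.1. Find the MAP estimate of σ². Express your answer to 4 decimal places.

Sum of squared deviations about the known mean: SS = (-0.5−2)² + (3.9−2)² + (-3.1−2)² + (0.6−2)² + (0−2)² + (2.5−2)² + (-3.1−2)² = 68.09.
The Normal likelihood contributes (σ²)^(−n/2) exp(−SS/(2σ²)), so the posterior is Inverse-Gamma(α + n/2, β + SS/2) = Inverse-Gamma(10.5, 44.045).
The mode of Inverse-Gamma(a, b) is b/(a+1) = 44.045/11.5 ≈ 3.8300.

σ̂²_MAP = 3.8300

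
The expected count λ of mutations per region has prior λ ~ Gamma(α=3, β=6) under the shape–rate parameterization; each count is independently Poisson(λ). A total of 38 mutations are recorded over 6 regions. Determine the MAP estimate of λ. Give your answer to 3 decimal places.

λ̂_MAP = 3.333

Σxᵢ = 38, n = 6.
Posterior ∝ λ^2e^(−6λ) · λ^38e^(−6λ) = λ^40e^(−12λ), i.e. Gamma(shape=41, rate=12).
The mode of a Gamma(a, b) with a ≥ 1 (shape–rate) is (a−1)/b = 40/12 ≈ 3.333.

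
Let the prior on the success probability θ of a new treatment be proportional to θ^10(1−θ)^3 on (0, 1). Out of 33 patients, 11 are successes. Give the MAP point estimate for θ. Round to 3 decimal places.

The prior density ∝ θ^10(1−θ)^3 is the kernel of Beta(11, 4).
Data: 11 successes in 33 trials. The binomial likelihood contributes θ^11(1−θ)^22, so the posterior is Beta(11+11, 4+22) = Beta(22, 26).
For Beta(a, b) with a, b > 1 the mode is (a−1)/(a+b−2) = 21/46 ≈ 0.457.

θ̂_MAP = 0.457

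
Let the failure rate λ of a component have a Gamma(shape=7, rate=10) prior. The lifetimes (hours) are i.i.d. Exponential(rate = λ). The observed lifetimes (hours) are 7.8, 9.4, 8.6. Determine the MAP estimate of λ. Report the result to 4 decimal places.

λ̂_MAP = 0.2514

The Exponential(rate=λ) likelihood is ∝ λ^n e^(−λΣtᵢ). Here n = 3 and Σtᵢ = 7.8 + 9.4 + 8.6 = 25.8.
Posterior ∝ λ^6e^(−10λ) · λ^3e^(−25.8λ) = λ^9e^(−35.8λ), i.e. Gamma(10, 35.8).
Mode = (a−1)/b = 9/35.8 ≈ 0.2514.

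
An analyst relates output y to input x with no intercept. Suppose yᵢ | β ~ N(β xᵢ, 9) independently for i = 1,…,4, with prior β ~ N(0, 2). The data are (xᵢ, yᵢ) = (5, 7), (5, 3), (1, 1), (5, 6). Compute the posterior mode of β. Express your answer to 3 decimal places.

β̂_MAP = 1.006

log p(β | y) = −Σ(yᵢ − βxᵢ)²/(2·9) − β²/(2·2) + const.
Setting the derivative to zero: Σxᵢ(yᵢ − βxᵢ)/9 − β/2 = 0, so β = Σxᵢyᵢ / (Σxᵢ² + σ²/τ²).
Σxᵢyᵢ = 5·7 + 5·3 + 1·1 + 5·6 = 81; Σxᵢ² = 76; σ²/τ² = 4.5.
β̂_MAP = 81 / (76 + 4.5) = 81/80.5 ≈ 1.006.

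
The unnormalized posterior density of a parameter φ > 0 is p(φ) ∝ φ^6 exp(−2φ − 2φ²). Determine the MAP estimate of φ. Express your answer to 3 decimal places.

ℓ'(φ) = 6/φ − 2 − 4φ. Setting this to zero and multiplying by φ: 4φ² + 2φ − 6 = 0.
φ = (−2 + √(2² + 4·4·6)) / (2·4) = (−2 + √100) / 8 = (−2 + 10)/8 = 1.
ℓ''(φ) = −6/φ² − 4 < 0, confirming a maximum.

φ̂_MAP = 1.000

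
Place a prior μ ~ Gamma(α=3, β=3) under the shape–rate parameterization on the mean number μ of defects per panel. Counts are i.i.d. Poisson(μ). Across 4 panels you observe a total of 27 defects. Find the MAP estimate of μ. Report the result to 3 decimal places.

μ̂_MAP = 4.143

Σxᵢ = 27, n = 4.
Posterior ∝ μ^2e^(−3μ) · μ^27e^(−4μ) = μ^29e^(−7μ), i.e. Gamma(shape=30, rate=7).
The mode of a Gamma(a, b) with a ≥ 1 (shape–rate) is (a−1)/b = 29/7 ≈ 4.143.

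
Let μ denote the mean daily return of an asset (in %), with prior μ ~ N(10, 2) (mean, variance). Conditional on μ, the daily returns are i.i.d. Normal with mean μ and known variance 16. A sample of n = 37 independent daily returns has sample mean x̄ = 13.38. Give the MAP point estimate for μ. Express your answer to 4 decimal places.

μ̂_MAP = 12.7791

n = 37, x̄ = 13.38.
For a Normal prior and Normal likelihood with known variance, the posterior is Normal; its mode equals its mean, the precision-weighted average.
Prior precision 1/σ₀² = 1/2 = 0.5; data precision n/σ² = 37/16 = 2.3125.
μ̂ = (0.5·10 + 2.3125·13.38) / (0.5 + 2.3125) = 35.94125/2.8125 = 28753/2250 ≈ 12.7791.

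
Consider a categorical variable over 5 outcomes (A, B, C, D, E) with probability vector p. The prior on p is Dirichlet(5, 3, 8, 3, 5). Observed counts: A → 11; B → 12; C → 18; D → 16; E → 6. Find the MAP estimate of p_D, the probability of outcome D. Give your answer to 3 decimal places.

MAP estimate of p_D = 0.220

The posterior is Dirichlet(αᵢ + nᵢ) = Dirichlet(16, 15, 26, 19, 11).
For a Dirichlet(a₁,…,a_K) with all aᵢ > 1, the mode has j-th component (aⱼ − 1)/(Σaᵢ − K).
Here Σaᵢ = 87 and K = 5, so p_D = (19 − 1)/(87 − 5) = 18/82 ≈ 0.220.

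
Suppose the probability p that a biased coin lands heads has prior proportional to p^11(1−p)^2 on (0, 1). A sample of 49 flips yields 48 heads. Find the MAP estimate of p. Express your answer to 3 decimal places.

The prior density ∝ p^11(1−p)^2 is the kernel of Beta(12, 3).
Data: 48 successes in 49 trials. The binomial likelihood contributes p^48(1−p)^1, so the posterior is Beta(12+48, 3+1) = Beta(60, 4).
For Beta(a, b) with a, b > 1 the mode is (a−1)/(a+b−2) = 59/62 ≈ 0.952.

p̂_MAP = 0.952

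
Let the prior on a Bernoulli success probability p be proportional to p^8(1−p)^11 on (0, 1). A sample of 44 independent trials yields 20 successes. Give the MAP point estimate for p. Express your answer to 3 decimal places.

p̂_MAP = 0.444

The prior density ∝ p^8(1−p)^11 is the kernel of Beta(9, 12).
Data: 20 successes in 44 trials. The binomial likelihood contributes p^20(1−p)^24, so the posterior is Beta(9+20, 12+24) = Beta(29, 36).
For Beta(a, b) with a, b > 1 the mode is (a−1)/(a+b−2) = 28/63 ≈ 0.444.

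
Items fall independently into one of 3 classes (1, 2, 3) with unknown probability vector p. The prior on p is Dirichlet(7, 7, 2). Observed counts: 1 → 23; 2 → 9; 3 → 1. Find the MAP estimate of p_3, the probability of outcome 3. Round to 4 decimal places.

MAP estimate: 0.0435

The posterior is Dirichlet(αᵢ + nᵢ) = Dirichlet(30, 16, 3).
For a Dirichlet(a₁,…,a_K) with all aᵢ > 1, the mode has j-th component (aⱼ − 1)/(Σaᵢ − K).
Here Σaᵢ = 49 and K = 3, so p_3 = (3 − 1)/(49 − 3) = 2/46 ≈ 0.0435.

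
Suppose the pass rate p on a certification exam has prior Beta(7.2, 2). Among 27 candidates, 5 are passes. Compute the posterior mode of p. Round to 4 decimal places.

p̂_MAP = 0.3275

Prior: Beta(7.2, 2).
Data: 5 successes in 27 trials. The binomial likelihood contributes p^5(1−p)^22, so the posterior is Beta(7.2+5, 2+22) = Beta(12.2, 24).
For Beta(a, b) with a, b > 1 the mode is (a−1)/(a+b−2) = 11.2/34.2 ≈ 0.3275.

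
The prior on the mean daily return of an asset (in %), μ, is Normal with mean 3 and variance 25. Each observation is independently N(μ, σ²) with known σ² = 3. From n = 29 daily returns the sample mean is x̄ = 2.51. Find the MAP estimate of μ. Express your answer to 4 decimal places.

μ̂_MAP = 2.5120

n = 29, x̄ = 2.51.
For a Normal prior and Normal likelihood with known variance, the posterior is Normal; its mode equals its mean, the precision-weighted average.
Prior precision 1/σ₀² = 1/25 = 0.04; data precision n/σ² = 29/3.
μ̂ = (0.04·3 + (29/3)·2.51) / (0.04 + 29/3) = (1463/60)/(728/75) = 1045/416 ≈ 2.5120.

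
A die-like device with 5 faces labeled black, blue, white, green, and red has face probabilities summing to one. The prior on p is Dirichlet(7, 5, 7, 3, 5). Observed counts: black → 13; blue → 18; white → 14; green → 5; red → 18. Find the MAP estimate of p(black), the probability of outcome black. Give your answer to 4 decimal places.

MAP estimate of p(black) = 0.2111

The posterior is Dirichlet(αᵢ + nᵢ) = Dirichlet(20, 23, 21, 8, 23).
For a Dirichlet(a₁,…,a_K) with all aᵢ > 1, the mode has j-th component (aⱼ − 1)/(Σaᵢ − K).
Here Σaᵢ = 95 and K = 5, so p(black) = (20 − 1)/(95 − 5) = 19/90 ≈ 0.2111.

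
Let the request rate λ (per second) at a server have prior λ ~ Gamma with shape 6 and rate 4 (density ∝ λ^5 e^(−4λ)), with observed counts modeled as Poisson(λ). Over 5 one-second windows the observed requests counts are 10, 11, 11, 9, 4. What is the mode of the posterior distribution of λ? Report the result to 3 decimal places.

λ̂_MAP = 5.556

Σxᵢ = 10+11+11+9+4 = 45, with n = 5.
Posterior ∝ λ^5e^(−4λ) · λ^45e^(−5λ) = λ^50e^(−9λ), i.e. Gamma(shape=51, rate=9).
The mode of a Gamma(a, b) with a ≥ 1 (shape–rate) is (a−1)/b = 50/9 ≈ 5.556.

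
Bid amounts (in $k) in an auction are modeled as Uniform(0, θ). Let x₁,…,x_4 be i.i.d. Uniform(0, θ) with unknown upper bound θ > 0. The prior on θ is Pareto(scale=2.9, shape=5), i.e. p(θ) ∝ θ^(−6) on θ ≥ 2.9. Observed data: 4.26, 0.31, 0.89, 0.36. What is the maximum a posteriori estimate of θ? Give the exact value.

The Uniform(0, θ) likelihood is θ^(−n) for θ ≥ max(xᵢ), zero otherwise. Here max(xᵢ) = 4.26.
Posterior ∝ θ^(−6) · θ^(−4) = θ^(−10) on θ ≥ max(2.9, 4.26) = 4.26.
This density is strictly decreasing in θ, so the posterior mode lies at the lower boundary of the support.

θ̂_MAP = 4.26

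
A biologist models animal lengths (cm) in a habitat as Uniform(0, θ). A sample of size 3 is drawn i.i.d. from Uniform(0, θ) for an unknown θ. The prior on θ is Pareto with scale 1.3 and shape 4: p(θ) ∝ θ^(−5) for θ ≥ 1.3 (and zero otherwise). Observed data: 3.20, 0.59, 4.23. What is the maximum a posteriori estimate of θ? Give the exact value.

The Uniform(0, θ) likelihood is θ^(−n) for θ ≥ max(xᵢ), zero otherwise. Here max(xᵢ) = 4.23.
Posterior ∝ θ^(−5) · θ^(−3) = θ^(−8) on θ ≥ max(1.3, 4.23) = 4.23.
This density is strictly decreasing in θ, so the posterior mode lies at the lower boundary of the support.

θ̂_MAP = 4.23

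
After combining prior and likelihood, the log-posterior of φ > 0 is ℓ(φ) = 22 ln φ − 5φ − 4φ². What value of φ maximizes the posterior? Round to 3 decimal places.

ℓ'(φ) = 22/φ − 5 − 8φ. Setting this to zero and multiplying by φ: 8φ² + 5φ − 22 = 0.
φ = (−5 + √(5² + 4·8·22)) / (2·8) = (−5 + √729) / 16 = (−5 + 27)/16 = 11/8.
ℓ''(φ) = −22/φ² − 8 < 0, confirming a maximum.

φ̂_MAP = 1.375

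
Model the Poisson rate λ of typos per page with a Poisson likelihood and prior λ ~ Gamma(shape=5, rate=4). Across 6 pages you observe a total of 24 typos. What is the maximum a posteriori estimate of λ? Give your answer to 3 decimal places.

λ̂_MAP = 2.800

Σxᵢ = 24, n = 6.
Posterior ∝ λ^4e^(−4λ) · λ^24e^(−6λ) = λ^28e^(−10λ), i.e. Gamma(shape=29, rate=10).
The mode of a Gamma(a, b) with a ≥ 1 (shape–rate) is (a−1)/b = 28/10 ≈ 2.800.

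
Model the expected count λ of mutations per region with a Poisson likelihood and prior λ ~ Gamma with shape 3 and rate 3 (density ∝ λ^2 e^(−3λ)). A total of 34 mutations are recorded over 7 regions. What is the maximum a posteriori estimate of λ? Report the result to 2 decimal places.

Σxᵢ = 34, n = 7.
Posterior ∝ λ^2e^(−3λ) · λ^34e^(−7λ) = λ^36e^(−10λ), i.e. Gamma(shape=37, rate=10).
The mode of a Gamma(a, b) with a ≥ 1 (shape–rate) is (a−1)/b = 36/10 ≈ 3.60.

λ̂_MAP = 3.60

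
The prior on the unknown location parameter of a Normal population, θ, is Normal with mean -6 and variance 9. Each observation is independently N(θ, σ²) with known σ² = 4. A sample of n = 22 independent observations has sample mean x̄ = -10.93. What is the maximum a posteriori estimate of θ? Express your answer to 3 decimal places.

θ̂_MAP = -10.832

n = 22, x̄ = -10.93.
For a Normal prior and Normal likelihood with known variance, the posterior is Normal; its mode equals its mean, the precision-weighted average.
Prior precision 1/σ₀² = 1/9; data precision n/σ² = 22/4 = 5.5.
θ̂ = ((1/9)·(-6) + 5.5·(-10.93)) / (1/9 + 5.5) = (-36469/600)/(101/18) = -109407/10100 ≈ -10.832.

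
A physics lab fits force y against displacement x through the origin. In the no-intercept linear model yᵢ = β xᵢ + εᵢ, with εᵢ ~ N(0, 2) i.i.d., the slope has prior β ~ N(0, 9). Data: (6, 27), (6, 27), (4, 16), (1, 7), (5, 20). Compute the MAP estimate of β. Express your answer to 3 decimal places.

log p(β | y) = −Σ(yᵢ − βxᵢ)²/(2·2) − β²/(2·9) + const.
Setting the derivative to zero: Σxᵢ(yᵢ − βxᵢ)/2 − β/9 = 0, so β = Σxᵢyᵢ / (Σxᵢ² + σ²/τ²).
Σxᵢyᵢ = 6·27 + 6·27 + 4·16 + 1·7 + 5·20 = 495; Σxᵢ² = 114; σ²/τ² = 2/9.
β̂_MAP = 495 / (114 + 2/9) = 495/(1028/9) = 4455/1028 ≈ 4.334.

β̂_MAP = 4.334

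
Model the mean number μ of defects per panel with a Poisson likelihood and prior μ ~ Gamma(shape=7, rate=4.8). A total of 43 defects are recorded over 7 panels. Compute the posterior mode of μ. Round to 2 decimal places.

Σxᵢ = 43, n = 7.
Posterior ∝ μ^6e^(−4.8μ) · μ^43e^(−7μ) = μ^49e^(−11.8μ), i.e. Gamma(shape=50, rate=11.8).
The mode of a Gamma(a, b) with a ≥ 1 (shape–rate) is (a−1)/b = 49/11.8 ≈ 4.15.

μ̂_MAP = 4.15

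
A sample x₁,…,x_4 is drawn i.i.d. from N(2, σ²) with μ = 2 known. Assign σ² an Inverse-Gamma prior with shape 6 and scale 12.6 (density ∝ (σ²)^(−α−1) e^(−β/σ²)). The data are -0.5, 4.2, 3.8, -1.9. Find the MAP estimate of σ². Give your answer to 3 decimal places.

Sum of squared deviations about the known mean: SS = (-0.5−2)² + (4.2−2)² + (3.8−2)² + (-1.9−2)² = 29.54.
The Normal likelihood contributes (σ²)^(−n/2) exp(−SS/(2σ²)), so the posterior is Inverse-Gamma(α + n/2, β + SS/2) = Inverse-Gamma(8, 27.37).
The mode of Inverse-Gamma(a, b) is b/(a+1) = 27.37/9 ≈ 3.041.

σ̂²_MAP = 3.041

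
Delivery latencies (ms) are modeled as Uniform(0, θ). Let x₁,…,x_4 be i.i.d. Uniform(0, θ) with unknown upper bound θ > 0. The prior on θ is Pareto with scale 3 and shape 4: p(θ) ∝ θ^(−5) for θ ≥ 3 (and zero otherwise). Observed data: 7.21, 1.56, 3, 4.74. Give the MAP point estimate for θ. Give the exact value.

θ̂_MAP = 7.21

The Uniform(0, θ) likelihood is θ^(−n) for θ ≥ max(xᵢ), zero otherwise. Here max(xᵢ) = 7.21.
Posterior ∝ θ^(−5) · θ^(−4) = θ^(−9) on θ ≥ max(3, 7.21) = 7.21.
This density is strictly decreasing in θ, so the posterior mode lies at the lower boundary of the support.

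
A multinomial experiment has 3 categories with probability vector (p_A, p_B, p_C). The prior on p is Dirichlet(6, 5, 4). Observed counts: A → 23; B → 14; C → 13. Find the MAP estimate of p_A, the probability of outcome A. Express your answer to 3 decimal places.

MAP estimate of p_A = 0.452

The posterior is Dirichlet(αᵢ + nᵢ) = Dirichlet(29, 19, 17).
For a Dirichlet(a₁,…,a_K) with all aᵢ > 1, the mode has j-th component (aⱼ − 1)/(Σaᵢ − K).
Here Σaᵢ = 65 and K = 3, so p_A = (29 − 1)/(65 − 3) = 28/62 ≈ 0.452.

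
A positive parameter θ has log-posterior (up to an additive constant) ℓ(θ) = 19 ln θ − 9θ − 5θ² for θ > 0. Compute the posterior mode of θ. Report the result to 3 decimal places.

θ̂_MAP = 1.000

ℓ'(θ) = 19/θ − 9 − 10θ. Setting this to zero and multiplying by θ: 10θ² + 9θ − 19 = 0.
θ = (−9 + √(9² + 4·10·19)) / (2·10) = (−9 + √841) / 20 = (−9 + 29)/20 = 1.
ℓ''(θ) = −19/θ² − 10 < 0, confirming a maximum.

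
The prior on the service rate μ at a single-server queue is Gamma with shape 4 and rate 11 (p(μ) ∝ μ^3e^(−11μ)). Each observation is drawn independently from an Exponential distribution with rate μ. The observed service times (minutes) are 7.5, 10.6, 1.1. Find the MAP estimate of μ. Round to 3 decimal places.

The Exponential(rate=μ) likelihood is ∝ μ^n e^(−μΣtᵢ). Here n = 3 and Σtᵢ = 7.5 + 10.6 + 1.1 = 19.2.
Posterior ∝ μ^3e^(−11μ) · μ^3e^(−19.2μ) = μ^6e^(−30.2μ), i.e. Gamma(7, 30.2).
Mode = (a−1)/b = 6/30.2 ≈ 0.199.

μ̂_MAP = 0.199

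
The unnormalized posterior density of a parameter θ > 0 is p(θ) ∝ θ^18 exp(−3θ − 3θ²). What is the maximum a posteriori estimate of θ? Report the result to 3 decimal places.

θ̂_MAP = 1.500

ℓ'(θ) = 18/θ − 3 − 6θ. Setting this to zero and multiplying by θ: 6θ² + 3θ − 18 = 0.
θ = (−3 + √(3² + 4·6·18)) / (2·6) = (−3 + √441) / 12 = (−3 + 21)/12 = 3/2.
ℓ''(θ) = −18/θ² − 6 < 0, confirming a maximum.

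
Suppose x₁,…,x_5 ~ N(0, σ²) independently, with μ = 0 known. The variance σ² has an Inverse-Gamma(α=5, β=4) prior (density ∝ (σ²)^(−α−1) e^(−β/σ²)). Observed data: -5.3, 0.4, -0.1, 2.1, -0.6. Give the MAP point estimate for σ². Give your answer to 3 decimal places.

Sum of squared deviations about the known mean: SS = (-5.3−0)² + (0.4−0)² + (-0.1−0)² + (2.1−0)² + (-0.6−0)² = 33.03.
The Normal likelihood contributes (σ²)^(−n/2) exp(−SS/(2σ²)), so the posterior is Inverse-Gamma(α + n/2, β + SS/2) = Inverse-Gamma(7.5, 20.515).
The mode of Inverse-Gamma(a, b) is b/(a+1) = 20.515/8.5 ≈ 2.414.

σ̂²_MAP = 2.414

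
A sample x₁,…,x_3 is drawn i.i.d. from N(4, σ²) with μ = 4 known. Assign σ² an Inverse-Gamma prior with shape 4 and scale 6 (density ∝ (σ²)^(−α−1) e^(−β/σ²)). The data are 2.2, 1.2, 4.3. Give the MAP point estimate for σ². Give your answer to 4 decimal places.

Sum of squared deviations about the known mean: SS = (2.2−4)² + (1.2−4)² + (4.3−4)² = 11.17.
The Normal likelihood contributes (σ²)^(−n/2) exp(−SS/(2σ²)), so the posterior is Inverse-Gamma(α + n/2, β + SS/2) = Inverse-Gamma(5.5, 11.585).
The mode of Inverse-Gamma(a, b) is b/(a+1) = 11.585/6.5 ≈ 1.7823.

σ̂²_MAP = 1.7823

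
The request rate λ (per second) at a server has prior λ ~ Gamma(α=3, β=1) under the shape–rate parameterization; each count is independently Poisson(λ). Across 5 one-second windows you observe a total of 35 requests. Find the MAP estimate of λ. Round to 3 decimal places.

Σxᵢ = 35, n = 5.
Posterior ∝ λ^2e^(−1λ) · λ^35e^(−5λ) = λ^37e^(−6λ), i.e. Gamma(shape=38, rate=6).
The mode of a Gamma(a, b) with a ≥ 1 (shape–rate) is (a−1)/b = 37/6 ≈ 6.167.

λ̂_MAP = 6.167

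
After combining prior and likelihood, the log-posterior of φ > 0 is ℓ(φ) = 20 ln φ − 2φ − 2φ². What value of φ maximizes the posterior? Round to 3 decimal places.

φ̂_MAP = 2.000

ℓ'(φ) = 20/φ − 2 − 4φ. Setting this to zero and multiplying by φ: 4φ² + 2φ − 20 = 0.
φ = (−2 + √(2² + 4·4·20)) / (2·4) = (−2 + √324) / 8 = (−2 + 18)/8 = 2.
ℓ''(φ) = −20/φ² − 4 < 0, confirming a maximum.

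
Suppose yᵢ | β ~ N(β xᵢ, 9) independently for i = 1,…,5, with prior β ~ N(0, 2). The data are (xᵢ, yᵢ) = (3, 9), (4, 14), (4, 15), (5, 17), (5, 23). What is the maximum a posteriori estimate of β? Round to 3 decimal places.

β̂_MAP = 3.592

log p(β | y) = −Σ(yᵢ − βxᵢ)²/(2·9) − β²/(2·2) + const.
Setting the derivative to zero: Σxᵢ(yᵢ − βxᵢ)/9 − β/2 = 0, so β = Σxᵢyᵢ / (Σxᵢ² + σ²/τ²).
Σxᵢyᵢ = 3·9 + 4·14 + 4·15 + 5·17 + 5·23 = 343; Σxᵢ² = 91; σ²/τ² = 4.5.
β̂_MAP = 343 / (91 + 4.5) = 343/95.5 ≈ 3.592.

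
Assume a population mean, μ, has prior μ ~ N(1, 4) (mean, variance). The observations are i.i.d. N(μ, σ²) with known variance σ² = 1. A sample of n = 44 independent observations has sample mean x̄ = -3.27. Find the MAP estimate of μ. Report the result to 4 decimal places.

μ̂_MAP = -3.2459

n = 44, x̄ = -3.27.
For a Normal prior and Normal likelihood with known variance, the posterior is Normal; its mode equals its mean, the precision-weighted average.
Prior precision 1/σ₀² = 1/4 = 0.25; data precision n/σ² = 44/1 = 44.
μ̂ = (0.25·1 + 44·(-3.27)) / (0.25 + 44) = (-143.63)/44.25 = -14363/4425 ≈ -3.2459.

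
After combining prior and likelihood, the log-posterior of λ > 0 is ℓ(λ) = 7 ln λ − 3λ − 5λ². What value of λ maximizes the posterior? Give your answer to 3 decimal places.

ℓ'(λ) = 7/λ − 3 − 10λ. Setting this to zero and multiplying by λ: 10λ² + 3λ − 7 = 0.
λ = (−3 + √(3² + 4·10·7)) / (2·10) = (−3 + √289) / 20 = (−3 + 17)/20 = 7/10.
ℓ''(λ) = −7/λ² − 10 < 0, confirming a maximum.

λ̂_MAP = 0.700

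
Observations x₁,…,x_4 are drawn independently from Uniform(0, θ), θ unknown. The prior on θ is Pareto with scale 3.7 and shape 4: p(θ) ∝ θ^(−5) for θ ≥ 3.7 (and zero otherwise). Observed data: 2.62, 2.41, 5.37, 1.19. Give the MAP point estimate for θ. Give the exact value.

The Uniform(0, θ) likelihood is θ^(−n) for θ ≥ max(xᵢ), zero otherwise. Here max(xᵢ) = 5.37.
Posterior ∝ θ^(−5) · θ^(−4) = θ^(−9) on θ ≥ max(3.7, 5.37) = 5.37.
This density is strictly decreasing in θ, so the posterior mode lies at the lower boundary of the support.

θ̂_MAP = 5.37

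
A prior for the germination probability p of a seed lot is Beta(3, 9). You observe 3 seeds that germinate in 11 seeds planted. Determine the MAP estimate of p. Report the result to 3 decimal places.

p̂_MAP = 0.238

Prior: Beta(3, 9).
Data: 3 successes in 11 trials. The binomial likelihood contributes p^3(1−p)^8, so the posterior is Beta(3+3, 9+8) = Beta(6, 17).
For Beta(a, b) with a, b > 1 the mode is (a−1)/(a+b−2) = 5/21 ≈ 0.238.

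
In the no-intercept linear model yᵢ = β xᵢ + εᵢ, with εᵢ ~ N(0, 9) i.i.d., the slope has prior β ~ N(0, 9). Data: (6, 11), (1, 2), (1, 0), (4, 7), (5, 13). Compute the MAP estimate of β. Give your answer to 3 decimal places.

log p(β | y) = −Σ(yᵢ − βxᵢ)²/(2·9) − β²/(2·9) + const.
Setting the derivative to zero: Σxᵢ(yᵢ − βxᵢ)/9 − β/9 = 0, so β = Σxᵢyᵢ / (Σxᵢ² + σ²/τ²).
Σxᵢyᵢ = 6·11 + 1·2 + 1·0 + 4·7 + 5·13 = 161; Σxᵢ² = 79; σ²/τ² = 1.
β̂_MAP = 161 / (79 + 1) = 161/80 ≈ 2.013.

β̂_MAP = 2.013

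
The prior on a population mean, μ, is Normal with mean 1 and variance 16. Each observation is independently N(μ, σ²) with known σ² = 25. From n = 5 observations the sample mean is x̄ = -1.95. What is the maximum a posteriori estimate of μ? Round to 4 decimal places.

n = 5, x̄ = -1.95.
For a Normal prior and Normal likelihood with known variance, the posterior is Normal; its mode equals its mean, the precision-weighted average.
Prior precision 1/σ₀² = 1/16 = 0.0625; data precision n/σ² = 5/25 = 0.2.
μ̂ = (0.0625·1 + 0.2·(-1.95)) / (0.0625 + 0.2) = (-0.3275)/0.2625 = -131/105 ≈ -1.2476.

μ̂_MAP = -1.2476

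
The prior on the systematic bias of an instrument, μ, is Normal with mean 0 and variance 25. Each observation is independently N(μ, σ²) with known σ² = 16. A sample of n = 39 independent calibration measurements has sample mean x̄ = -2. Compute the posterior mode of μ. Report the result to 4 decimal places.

μ̂_MAP = -1.9677

n = 39, x̄ = -2.
For a Normal prior and Normal likelihood with known variance, the posterior is Normal; its mode equals its mean, the precision-weighted average.
Prior precision 1/σ₀² = 1/25 = 0.04; data precision n/σ² = 39/16 = 2.4375.
μ̂ = (0.04·0 + 2.4375·(-2)) / (0.04 + 2.4375) = (-4.875)/2.4775 = -1950/991 ≈ -1.9677.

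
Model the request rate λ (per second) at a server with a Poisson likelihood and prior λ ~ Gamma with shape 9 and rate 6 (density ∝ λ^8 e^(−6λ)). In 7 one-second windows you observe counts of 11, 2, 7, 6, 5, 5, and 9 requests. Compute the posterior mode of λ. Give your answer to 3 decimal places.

Σxᵢ = 11+2+7+6+5+5+9 = 45, with n = 7.
Posterior ∝ λ^8e^(−6λ) · λ^45e^(−7λ) = λ^53e^(−13λ), i.e. Gamma(shape=54, rate=13).
The mode of a Gamma(a, b) with a ≥ 1 (shape–rate) is (a−1)/b = 53/13 ≈ 4.077.

λ̂_MAP = 4.077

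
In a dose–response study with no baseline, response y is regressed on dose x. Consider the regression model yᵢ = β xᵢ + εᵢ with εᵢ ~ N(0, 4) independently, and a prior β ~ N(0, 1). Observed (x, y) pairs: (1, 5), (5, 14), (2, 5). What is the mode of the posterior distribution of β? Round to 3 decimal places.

log p(β | y) = −Σ(yᵢ − βxᵢ)²/(2·4) − β²/(2·1) + const.
Setting the derivative to zero: Σxᵢ(yᵢ − βxᵢ)/4 − β/1 = 0, so β = Σxᵢyᵢ / (Σxᵢ² + σ²/τ²).
Σxᵢyᵢ = 1·5 + 5·14 + 2·5 = 85; Σxᵢ² = 30; σ²/τ² = 4.
β̂_MAP = 85 / (30 + 4) = 85/34 ≈ 2.500.

β̂_MAP = 2.500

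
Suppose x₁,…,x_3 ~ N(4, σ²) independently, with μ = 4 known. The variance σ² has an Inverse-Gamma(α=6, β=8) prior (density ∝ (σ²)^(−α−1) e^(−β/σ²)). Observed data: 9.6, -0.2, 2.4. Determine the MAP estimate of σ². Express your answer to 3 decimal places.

Sum of squared deviations about the known mean: SS = (9.6−4)² + (-0.2−4)² + (2.4−4)² = 51.56.
The Normal likelihood contributes (σ²)^(−n/2) exp(−SS/(2σ²)), so the posterior is Inverse-Gamma(α + n/2, β + SS/2) = Inverse-Gamma(7.5, 33.78).
The mode of Inverse-Gamma(a, b) is b/(a+1) = 33.78/8.5 ≈ 3.974.

σ̂²_MAP = 3.974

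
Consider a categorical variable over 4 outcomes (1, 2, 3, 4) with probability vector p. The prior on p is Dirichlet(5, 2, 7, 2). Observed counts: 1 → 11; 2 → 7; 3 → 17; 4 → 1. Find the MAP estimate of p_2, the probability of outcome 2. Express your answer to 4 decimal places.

The posterior is Dirichlet(αᵢ + nᵢ) = Dirichlet(16, 9, 24, 3).
For a Dirichlet(a₁,…,a_K) with all aᵢ > 1, the mode has j-th component (aⱼ − 1)/(Σaᵢ − K).
Here Σaᵢ = 52 and K = 4, so p_2 = (9 − 1)/(52 − 4) = 8/48 ≈ 0.1667.

MAP estimate: 0.1667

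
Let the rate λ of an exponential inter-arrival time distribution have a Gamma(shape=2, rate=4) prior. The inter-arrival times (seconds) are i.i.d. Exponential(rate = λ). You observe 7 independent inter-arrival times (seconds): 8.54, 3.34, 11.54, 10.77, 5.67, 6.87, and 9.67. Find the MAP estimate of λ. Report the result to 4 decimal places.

The Exponential(rate=λ) likelihood is ∝ λ^n e^(−λΣtᵢ). Here n = 7 and Σtᵢ = 8.54 + 3.34 + 11.54 + 10.77 + 5.67 + 6.87 + 9.67 = 56.40.
Posterior ∝ λe^(−4λ) · λ^7e^(−56.40λ) = λ^8e^(−60.40λ), i.e. Gamma(9, 60.40).
Mode = (a−1)/b = 8/60.40 ≈ 0.1325.

λ̂_MAP = 0.1325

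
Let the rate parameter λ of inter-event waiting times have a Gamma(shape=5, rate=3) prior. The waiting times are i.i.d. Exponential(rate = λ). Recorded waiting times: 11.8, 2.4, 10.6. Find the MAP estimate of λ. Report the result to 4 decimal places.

λ̂_MAP = 0.2518

The Exponential(rate=λ) likelihood is ∝ λ^n e^(−λΣtᵢ). Here n = 3 and Σtᵢ = 11.8 + 2.4 + 10.6 = 24.8.
Posterior ∝ λ^4e^(−3λ) · λ^3e^(−24.8λ) = λ^7e^(−27.8λ), i.e. Gamma(8, 27.8).
Mode = (a−1)/b = 7/27.8 ≈ 0.2518.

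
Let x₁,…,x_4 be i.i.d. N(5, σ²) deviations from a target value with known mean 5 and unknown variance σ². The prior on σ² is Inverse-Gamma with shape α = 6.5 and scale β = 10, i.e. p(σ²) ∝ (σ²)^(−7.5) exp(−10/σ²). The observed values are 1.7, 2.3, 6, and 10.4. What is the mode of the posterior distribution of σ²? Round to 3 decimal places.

σ̂²_MAP = 3.597

Sum of squared deviations about the known mean: SS = (1.7−5)² + (2.3−5)² + (6−5)² + (10.4−5)² = 48.34.
The Normal likelihood contributes (σ²)^(−n/2) exp(−SS/(2σ²)), so the posterior is Inverse-Gamma(α + n/2, β + SS/2) = Inverse-Gamma(8.5, 34.17).
The mode of Inverse-Gamma(a, b) is b/(a+1) = 34.17/9.5 ≈ 3.597.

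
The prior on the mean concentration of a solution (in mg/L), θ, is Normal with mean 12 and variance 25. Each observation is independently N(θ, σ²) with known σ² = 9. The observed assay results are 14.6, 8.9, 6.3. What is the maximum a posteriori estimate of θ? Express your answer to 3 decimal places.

n = 3; x̄ = (14.6 + 8.9 + 6.3)/3 = 29.8/3 = 149/15 ≈ 9.9333.
For a Normal prior and Normal likelihood with known variance, the posterior is Normal; its mode equals its mean, the precision-weighted average.
Prior precision 1/σ₀² = 1/25 = 0.04; data precision n/σ² = 3/9 = 1/3.
θ̂ = (0.04·12 + (1/3)·(149/15)) / (0.04 + 1/3) = (853/225)/(28/75) = 853/84 ≈ 10.155.

θ̂_MAP = 10.155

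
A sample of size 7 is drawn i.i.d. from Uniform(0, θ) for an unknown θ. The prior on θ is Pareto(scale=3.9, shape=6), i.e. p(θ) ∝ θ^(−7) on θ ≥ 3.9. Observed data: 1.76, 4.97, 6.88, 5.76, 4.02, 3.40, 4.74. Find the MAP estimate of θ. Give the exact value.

θ̂_MAP = 6.88

The Uniform(0, θ) likelihood is θ^(−n) for θ ≥ max(xᵢ), zero otherwise. Here max(xᵢ) = 6.88.
Posterior ∝ θ^(−7) · θ^(−7) = θ^(−14) on θ ≥ max(3.9, 6.88) = 6.88.
This density is strictly decreasing in θ, so the posterior mode lies at the lower boundary of the support.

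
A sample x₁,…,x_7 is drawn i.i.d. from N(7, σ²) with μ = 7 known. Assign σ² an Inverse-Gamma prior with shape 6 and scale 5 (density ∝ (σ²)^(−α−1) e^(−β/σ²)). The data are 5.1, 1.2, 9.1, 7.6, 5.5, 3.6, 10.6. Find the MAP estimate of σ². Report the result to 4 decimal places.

σ̂²_MAP = 3.7519

Sum of squared deviations about the known mean: SS = (5.1−7)² + (1.2−7)² + (9.1−7)² + (7.6−7)² + (5.5−7)² + (3.6−7)² + (10.6−7)² = 68.79.
The Normal likelihood contributes (σ²)^(−n/2) exp(−SS/(2σ²)), so the posterior is Inverse-Gamma(α + n/2, β + SS/2) = Inverse-Gamma(9.5, 39.395).
The mode of Inverse-Gamma(a, b) is b/(a+1) = 39.395/10.5 ≈ 3.7519.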